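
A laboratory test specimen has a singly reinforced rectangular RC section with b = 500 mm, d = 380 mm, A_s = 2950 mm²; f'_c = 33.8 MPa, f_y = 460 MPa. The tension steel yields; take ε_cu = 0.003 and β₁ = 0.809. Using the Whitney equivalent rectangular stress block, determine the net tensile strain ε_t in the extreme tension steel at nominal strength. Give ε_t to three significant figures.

a = A_s f_y/(0.85 f'_c b) = 94.47 mm.
β₁ = 0.809, so c = a/β₁ = 94.47/0.809 = 116.77 mm.
From the linear strain diagram with ε_cu = 0.003: ε_t = 0.003 (d − c)/c = 0.003 × (380 − 116.77)/116.77 = 0.00676.
Since ε_t ≥ 0.005, the section is tension-controlled.

ε_t ≈ 0.00676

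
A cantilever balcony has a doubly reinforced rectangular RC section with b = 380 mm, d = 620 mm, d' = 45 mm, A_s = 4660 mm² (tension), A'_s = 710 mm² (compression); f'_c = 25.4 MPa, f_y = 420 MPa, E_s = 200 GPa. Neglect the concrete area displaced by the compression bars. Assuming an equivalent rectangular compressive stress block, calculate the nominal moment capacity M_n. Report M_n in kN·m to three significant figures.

Assume both tension and compression steel yield.
Net tension couple steel: A_s − A'_s = 3950 mm².
a = (A_s − A'_s) f_y / (0.85 f'_c b) = 1659000/(0.85 × 25.4 × 380) = 202.21 mm.
c = a/β₁ = 202.21/0.85 = 237.89 mm; ε'_s = 0.003(c − d')/c = 0.0024 ≥ f_y/E_s = 0.0021, so compression steel does yield.
M_n = (A_s − A'_s) f_y (d − a/2) + A'_s f_y (d − d') = [1659000 × (620 − 101.105) + 298200 × (620 − 45)] × 10⁻⁶ = 860.85 + 171.47 = 1032.32 kN·m.

M_n ≈ 1030 kN·m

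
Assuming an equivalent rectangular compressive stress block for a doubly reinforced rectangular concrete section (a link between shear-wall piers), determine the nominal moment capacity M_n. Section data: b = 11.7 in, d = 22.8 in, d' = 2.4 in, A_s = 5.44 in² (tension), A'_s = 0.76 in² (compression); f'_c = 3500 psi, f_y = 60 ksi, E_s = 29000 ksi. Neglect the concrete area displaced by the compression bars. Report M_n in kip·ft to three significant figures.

Assume both steels yield.
a = (A_s − A'_s) f_y/(0.85 f'_c b) = (5.44 − 0.76) × 60/(0.85 × 3.5 × 11.7) = 8.067 in.
c = a/β₁ = 8.067/0.85 = 9.491 in; ε'_s = 0.003(c − d')/c = 0.0022 ≥ ε_y = 0.0021, so the compression steel yields.
M_n = (A_s − A'_s) f_y (d − a/2) + A'_s f_y (d − d') = 280.8 × (22.8 − 4.0335) + 45.6 × (22.8 − 2.4) = 5269.6 + 930.2 = 6199.8 kip·in = 6199.8/12 = 516.65 kip·ft.

M_n ≈ 517 kip·ft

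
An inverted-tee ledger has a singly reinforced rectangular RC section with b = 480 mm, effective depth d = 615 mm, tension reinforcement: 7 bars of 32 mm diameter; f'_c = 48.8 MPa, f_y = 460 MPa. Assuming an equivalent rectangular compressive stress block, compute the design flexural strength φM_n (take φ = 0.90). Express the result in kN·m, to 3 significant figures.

A_s = 7 × 804 = 5628 mm².
T = A_s f_y = 5628 × 460 = 2588880 N = 2588.88 kN.
From C = T: a = T/(0.85 f'_c b) = 2588880/(0.85 × 48.8 × 480) = 130.03 mm.
M_n = T(d − a/2) = 2588.88 kN × (615 − 65.015) mm = 1423.85 kN·m.
φM_n = 0.90 × 1423.85 = 1281.47 kN·m.

φM_n ≈ 1280 kN·m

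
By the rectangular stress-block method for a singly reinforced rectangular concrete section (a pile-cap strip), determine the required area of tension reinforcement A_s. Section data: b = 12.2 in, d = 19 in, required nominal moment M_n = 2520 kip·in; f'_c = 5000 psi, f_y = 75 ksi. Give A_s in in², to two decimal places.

From M_n = 0.85 f'_c a b (d − a/2):
a = d − √(d² − 2M_n/(0.85 f'_c b)) = 19 − √(19² − 2 × 2520/(0.85 × 5 × 12.2)) = 2.758 in.
A_s = 0.85 f'_c a b / f_y = 0.85 × 5 × 2.758 × 12.2 / 75 = 1.907 in².

A_s ≈ 1.91 in²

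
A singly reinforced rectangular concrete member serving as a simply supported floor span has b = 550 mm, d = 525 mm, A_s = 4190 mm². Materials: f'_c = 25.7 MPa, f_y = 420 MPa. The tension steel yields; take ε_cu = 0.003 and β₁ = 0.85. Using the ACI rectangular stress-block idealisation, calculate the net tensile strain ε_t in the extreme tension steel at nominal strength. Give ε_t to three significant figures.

ε_t ≈ 0.00614

a = A_s f_y/(0.85 f'_c b) = 146.47 mm.
β₁ = 0.85, so c = a/β₁ = 146.47/0.85 = 172.32 mm.
From the linear strain diagram with ε_cu = 0.003: ε_t = 0.003 (d − c)/c = 0.003 × (525 − 172.32)/172.32 = 0.00614.
Since ε_t ≥ 0.005, the section is tension-controlled.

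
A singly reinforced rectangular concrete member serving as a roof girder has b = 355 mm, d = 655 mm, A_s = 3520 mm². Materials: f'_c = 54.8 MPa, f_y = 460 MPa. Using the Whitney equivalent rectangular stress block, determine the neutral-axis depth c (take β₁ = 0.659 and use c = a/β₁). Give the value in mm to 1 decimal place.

c ≈ 148.6 mm

T = A_s f_y = 3520 × 460 = 1619200 N = 1619.2 kN.
Setting C = 0.85 f'_c a b equal to T: a = 1619200/(0.85 × 54.8 × 355) = 97.920 mm.
With β₁ = 0.659, c = a/β₁ = 97.920/0.659 = 148.6 mm.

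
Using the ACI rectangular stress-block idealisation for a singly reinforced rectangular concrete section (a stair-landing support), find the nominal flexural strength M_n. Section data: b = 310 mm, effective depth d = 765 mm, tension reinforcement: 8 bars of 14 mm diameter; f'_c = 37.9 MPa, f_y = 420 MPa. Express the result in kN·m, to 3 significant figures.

M_n ≈ 382 kN·m

A_s = 8 × 154 = 1232 mm².
T = A_s f_y = 1232 × 420 = 517440 N = 517.44 kN.
From C = T: a = T/(0.85 f'_c b) = 517440/(0.85 × 37.9 × 310) = 51.81 mm.
M_n = T(d − a/2) = 517.44 kN × (765 − 25.905) mm = 382.44 kN·m.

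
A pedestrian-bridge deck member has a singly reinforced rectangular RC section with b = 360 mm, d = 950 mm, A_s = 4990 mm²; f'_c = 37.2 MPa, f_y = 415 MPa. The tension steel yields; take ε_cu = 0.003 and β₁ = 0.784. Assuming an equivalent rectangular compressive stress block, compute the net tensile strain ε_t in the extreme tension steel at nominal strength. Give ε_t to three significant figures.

a = A_s f_y/(0.85 f'_c b) = 181.92 mm.
β₁ = 0.784, so c = a/β₁ = 181.92/0.784 = 232.04 mm.
From the linear strain diagram with ε_cu = 0.003: ε_t = 0.003 (d − c)/c = 0.003 × (950 − 232.04)/232.04 = 0.00928.
Since ε_t ≥ 0.005, the section is tension-controlled.

ε_t ≈ 0.00928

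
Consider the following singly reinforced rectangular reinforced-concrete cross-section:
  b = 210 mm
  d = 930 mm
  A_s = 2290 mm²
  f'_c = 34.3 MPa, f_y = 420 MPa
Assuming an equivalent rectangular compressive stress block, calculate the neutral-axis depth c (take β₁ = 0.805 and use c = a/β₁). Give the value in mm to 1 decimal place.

T = A_s f_y = 2290 × 420 = 961800 N = 961.8 kN.
Setting C = 0.85 f'_c a b equal to T: a = 961800/(0.85 × 34.3 × 210) = 157.091 mm.
With β₁ = 0.805, c = a/β₁ = 157.091/0.805 = 195.1 mm.

c ≈ 195.1 mm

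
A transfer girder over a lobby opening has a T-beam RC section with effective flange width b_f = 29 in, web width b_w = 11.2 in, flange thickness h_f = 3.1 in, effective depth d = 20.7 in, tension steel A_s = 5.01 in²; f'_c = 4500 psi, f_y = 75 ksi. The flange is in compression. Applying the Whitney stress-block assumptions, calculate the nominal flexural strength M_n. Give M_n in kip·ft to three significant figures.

Tension: T = A_s f_y = 5.01 × 75 = 375.75 kips.
Try a within the flange: a = T/(0.85 f'_c b_f) = 375.75/(0.85 × 4.5 × 29) = 3.387 in.
a = 3.387 > h_f = 3.1 in: the block extends into the web. Split into flange-overhang and web parts.
C_f = 0.85 f'_c (b_f − b_w) h_f = 0.85 × 4.5 × (29 − 11.2) × 3.1 = 211.1 kips.
Remaining web compression depth: a_w = (T − C_f)/(0.85 f'_c b_w) = (375.75 − 211.1)/(0.85 × 4.5 × 11.2) = 3.843 in.
M_n = C_f(d − h_f/2) + (T − C_f)(d − a_w/2) = 211.1 × (20.7 − 1.55) + 164.65 × (20.7 − 1.9215) = 4042.6 + 3091.9 = 7134.5 kip·in.
M_n = 7134.5/12 = 594.54 kip·ft.

M_n ≈ 595 kip·ft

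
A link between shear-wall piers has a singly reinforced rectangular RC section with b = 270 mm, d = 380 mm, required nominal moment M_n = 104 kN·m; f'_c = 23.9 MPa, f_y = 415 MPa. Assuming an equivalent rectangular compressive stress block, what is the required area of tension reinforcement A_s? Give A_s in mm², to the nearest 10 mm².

A_s ≈ 710 mm²

With M_n = 0.85 f'_c a b (d − a/2), solve the quadratic for a:
a = d − √(d² − 2M_n/(0.85 f'_c b)) = 380 − √(380² − 2 × 104×10⁶/(0.85 × 23.9 × 270)) = 53.69 mm.
A_s = 0.85 f'_c a b / f_y = 0.85 × 23.9 × 53.69 × 270 / 415 = 709.6 mm².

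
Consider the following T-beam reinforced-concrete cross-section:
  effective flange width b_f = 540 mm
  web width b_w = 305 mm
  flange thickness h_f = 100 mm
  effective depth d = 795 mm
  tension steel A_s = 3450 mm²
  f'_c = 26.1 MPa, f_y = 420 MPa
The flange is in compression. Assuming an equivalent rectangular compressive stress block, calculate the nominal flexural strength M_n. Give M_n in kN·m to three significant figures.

M_n ≈ 1060 kN·m

Tension: T = A_s f_y = 3450 × 420 = 1449000 N.
Try a within the flange: a = T/(0.85 f'_c b_f) = 1449000/(0.85 × 26.1 × 540) = 120.95 mm.
a = 120.95 > h_f = 100 mm: the block extends into the web. Split into flange-overhang and web parts.
C_f = 0.85 f'_c (b_f − b_w) h_f = 0.85 × 26.1 × (540 − 305) × 100 = 521348 N.
Remaining web compression depth: a_w = (T − C_f)/(0.85 f'_c b_w) = (1449000 − 521348)/(0.85 × 26.1 × 305) = 137.10 mm.
M_n = C_f(d − h_f/2) + (T − C_f)(d − a_w/2) = 521348 × (795 − 50) + 927652 × (795 − 68.55) = 388.40 + 673.89 = 1062.29 × 10⁶ N·mm.
M_n = 1062.29 kN·m.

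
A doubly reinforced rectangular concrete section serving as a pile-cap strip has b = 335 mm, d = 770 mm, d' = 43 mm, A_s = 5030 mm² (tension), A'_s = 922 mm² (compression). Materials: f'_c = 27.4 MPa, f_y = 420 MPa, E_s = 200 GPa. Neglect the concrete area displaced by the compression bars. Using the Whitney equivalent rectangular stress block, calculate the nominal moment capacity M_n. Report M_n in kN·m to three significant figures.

M_n ≈ 1420 kN·m

Assume both tension and compression steel yield.
Net tension couple steel: A_s − A'_s = 4108 mm².
a = (A_s − A'_s) f_y / (0.85 f'_c b) = 1725360/(0.85 × 27.4 × 335) = 221.14 mm.
c = a/β₁ = 221.14/0.85 = 260.16 mm; ε'_s = 0.003(c − d')/c = 0.0025 ≥ f_y/E_s = 0.0021, so compression steel does yield.
M_n = (A_s − A'_s) f_y (d − a/2) + A'_s f_y (d − d') = [1725360 × (770 − 110.57) + 387240 × (770 − 43)] × 10⁻⁶ = 1137.75 + 281.52 = 1419.27 kN·m.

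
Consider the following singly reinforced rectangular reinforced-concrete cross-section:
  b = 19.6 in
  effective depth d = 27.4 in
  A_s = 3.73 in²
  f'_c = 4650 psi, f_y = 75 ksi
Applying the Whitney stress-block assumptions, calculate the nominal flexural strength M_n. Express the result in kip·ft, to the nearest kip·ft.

T = A_s f_y = 3.73 × 75 = 279.75 kips.
a = T/(0.85 f'_c b) = 279.75/(0.85 × 4.65 × 19.6) = 3.611 in.
M_n = T(d − a/2) = 279.75 × (27.4 − 1.8055) = 7160.1 kip·in = 7160.1/12 = 596.68 kip·ft.

M_n ≈ 597 kip·ft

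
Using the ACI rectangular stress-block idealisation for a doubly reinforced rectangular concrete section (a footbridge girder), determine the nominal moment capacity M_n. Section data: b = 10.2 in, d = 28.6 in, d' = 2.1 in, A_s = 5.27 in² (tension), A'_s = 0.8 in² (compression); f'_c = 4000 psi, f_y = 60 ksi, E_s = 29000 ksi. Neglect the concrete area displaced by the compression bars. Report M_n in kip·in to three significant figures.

Assume both steels yield.
a = (A_s − A'_s) f_y/(0.85 f'_c b) = (5.27 − 0.8) × 60/(0.85 × 4 × 10.2) = 7.734 in.
c = a/β₁ = 7.734/0.85 = 9.099 in; ε'_s = 0.003(c − d')/c = 0.0023 ≥ ε_y = 0.0021, so the compression steel yields.
M_n = (A_s − A'_s) f_y (d − a/2) + A'_s f_y (d − d') = 268.2 × (28.6 − 3.867) + 48 × (28.6 − 2.1) = 6633.4 + 1272.0 = 7905.4 kip·in.

M_n ≈ 7910 kip·in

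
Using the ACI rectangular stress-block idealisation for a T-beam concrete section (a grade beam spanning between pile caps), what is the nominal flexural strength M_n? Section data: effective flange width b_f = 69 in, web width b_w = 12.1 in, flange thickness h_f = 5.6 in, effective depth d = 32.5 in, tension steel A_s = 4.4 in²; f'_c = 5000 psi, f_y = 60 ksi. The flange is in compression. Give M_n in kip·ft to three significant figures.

Tension: T = A_s f_y = 4.4 × 60 = 264 kips.
Try a within the flange: a = T/(0.85 f'_c b_f) = 264/(0.85 × 5 × 69) = 0.900 in.
Since a = 0.900 ≤ h_f = 5.6 in, the stress block lies entirely in the flange; analyse as a rectangular beam of width b_f.
M_n = T(d − a/2) = 264 × (32.5 − 0.45) = 8461.2 kip·in.
M_n = 8461.2/12 = 705.10 kip·ft.

M_n ≈ 705 kip·ft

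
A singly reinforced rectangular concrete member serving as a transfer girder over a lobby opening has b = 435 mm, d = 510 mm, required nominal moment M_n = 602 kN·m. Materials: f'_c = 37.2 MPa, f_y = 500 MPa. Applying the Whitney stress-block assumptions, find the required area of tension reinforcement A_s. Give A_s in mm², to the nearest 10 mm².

A_s ≈ 2600 mm²

With M_n = 0.85 f'_c a b (d − a/2), solve the quadratic for a:
a = d − √(d² − 2M_n/(0.85 f'_c b)) = 510 − √(510² − 2 × 602×10⁶/(0.85 × 37.2 × 435)) = 94.59 mm.
A_s = 0.85 f'_c a b / f_y = 0.85 × 37.2 × 94.59 × 435 / 500 = 2602.1 mm².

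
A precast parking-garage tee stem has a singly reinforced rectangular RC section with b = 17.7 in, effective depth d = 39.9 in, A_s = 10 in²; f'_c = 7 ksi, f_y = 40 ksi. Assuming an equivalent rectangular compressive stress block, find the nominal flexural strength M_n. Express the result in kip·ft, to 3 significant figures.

T = A_s f_y = 10 × 40 = 400 kips.
a = T/(0.85 f'_c b) = 400/(0.85 × 7 × 17.7) = 3.798 in.
M_n = T(d − a/2) = 400 × (39.9 − 1.899) = 15200.4 kip·in = 15200.4/12 = 1266.70 kip·ft.

M_n ≈ 1270 kip·ft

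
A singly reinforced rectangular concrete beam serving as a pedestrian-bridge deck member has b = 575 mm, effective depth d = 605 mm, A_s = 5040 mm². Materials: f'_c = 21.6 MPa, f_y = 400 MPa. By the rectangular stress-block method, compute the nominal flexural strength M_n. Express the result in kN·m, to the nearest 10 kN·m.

M_n ≈ 1030 kN·m

T = A_s f_y = 5040 × 400 = 2016000 N = 2016 kN.
From C = T: a = T/(0.85 f'_c b) = 2016000/(0.85 × 21.6 × 575) = 190.96 mm.
M_n = T(d − a/2) = 2016 kN × (605 − 95.48) mm = 1027.19 kN·m.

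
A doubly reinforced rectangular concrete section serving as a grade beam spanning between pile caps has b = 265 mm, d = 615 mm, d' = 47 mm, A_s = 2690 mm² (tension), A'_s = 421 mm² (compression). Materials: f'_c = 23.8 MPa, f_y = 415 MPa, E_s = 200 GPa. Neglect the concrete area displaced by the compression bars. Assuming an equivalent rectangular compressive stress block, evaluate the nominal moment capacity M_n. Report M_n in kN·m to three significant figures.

Assume both tension and compression steel yield.
Net tension couple steel: A_s − A'_s = 2269 mm².
a = (A_s − A'_s) f_y / (0.85 f'_c b) = 941635/(0.85 × 23.8 × 265) = 175.65 mm.
c = a/β₁ = 175.65/0.85 = 206.65 mm; ε'_s = 0.003(c − d')/c = 0.0023 ≥ f_y/E_s = 0.0021, so compression steel does yield.
M_n = (A_s − A'_s) f_y (d − a/2) + A'_s f_y (d − d') = [941635 × (615 − 87.825) + 174715 × (615 − 47)] × 10⁻⁶ = 496.41 + 99.24 = 595.65 kN·m.

M_n ≈ 596 kN·m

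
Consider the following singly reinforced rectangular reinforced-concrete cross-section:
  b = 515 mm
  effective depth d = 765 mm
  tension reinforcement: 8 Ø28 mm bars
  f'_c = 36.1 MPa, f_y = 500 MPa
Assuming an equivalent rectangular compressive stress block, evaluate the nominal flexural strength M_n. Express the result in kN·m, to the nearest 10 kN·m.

A_s = 8 × 616 = 4928 mm².
T = A_s f_y = 4928 × 500 = 2464000 N = 2464 kN.
From C = T: a = T/(0.85 f'_c b) = 2464000/(0.85 × 36.1 × 515) = 155.92 mm.
M_n = T(d − a/2) = 2464 kN × (765 − 77.96) mm = 1692.87 kN·m.

M_n ≈ 1690 kN·m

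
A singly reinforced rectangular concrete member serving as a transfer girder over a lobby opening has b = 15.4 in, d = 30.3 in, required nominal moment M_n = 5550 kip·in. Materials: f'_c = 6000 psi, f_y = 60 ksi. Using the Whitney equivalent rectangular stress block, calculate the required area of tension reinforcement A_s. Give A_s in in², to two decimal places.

A_s ≈ 3.18 in²

From M_n = 0.85 f'_c a b (d − a/2):
a = d − √(d² − 2M_n/(0.85 f'_c b)) = 30.3 − √(30.3² − 2 × 5550/(0.85 × 6 × 15.4)) = 2.430 in.
A_s = 0.85 f'_c a b / f_y = 0.85 × 6 × 2.430 × 15.4 / 60 = 3.181 in².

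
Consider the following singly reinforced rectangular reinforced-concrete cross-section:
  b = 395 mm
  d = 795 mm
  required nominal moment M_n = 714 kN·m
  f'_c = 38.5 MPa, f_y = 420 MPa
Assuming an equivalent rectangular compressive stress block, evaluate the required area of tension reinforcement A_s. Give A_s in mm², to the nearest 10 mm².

With M_n = 0.85 f'_c a b (d − a/2), solve the quadratic for a:
a = d − √(d² − 2M_n/(0.85 f'_c b)) = 795 − √(795² − 2 × 714×10⁶/(0.85 × 38.5 × 395)) = 72.81 mm.
A_s = 0.85 f'_c a b / f_y = 0.85 × 38.5 × 72.81 × 395 / 420 = 2240.9 mm².

A_s ≈ 2240 mm²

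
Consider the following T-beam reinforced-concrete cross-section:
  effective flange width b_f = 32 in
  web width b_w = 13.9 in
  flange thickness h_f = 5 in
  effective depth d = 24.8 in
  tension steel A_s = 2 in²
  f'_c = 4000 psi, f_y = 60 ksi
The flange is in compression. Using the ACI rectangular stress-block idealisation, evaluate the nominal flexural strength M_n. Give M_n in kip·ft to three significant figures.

Tension: T = A_s f_y = 2 × 60 = 120 kips.
Try a within the flange: a = T/(0.85 f'_c b_f) = 120/(0.85 × 4 × 32) = 1.103 in.
Since a = 1.103 ≤ h_f = 5 in, the stress block lies entirely in the flange; analyse as a rectangular beam of width b_f.
M_n = T(d − a/2) = 120 × (24.8 − 0.5515) = 2909.8 kip·in.
M_n = 2909.8/12 = 242.48 kip·ft.

M_n ≈ 242 kip·ft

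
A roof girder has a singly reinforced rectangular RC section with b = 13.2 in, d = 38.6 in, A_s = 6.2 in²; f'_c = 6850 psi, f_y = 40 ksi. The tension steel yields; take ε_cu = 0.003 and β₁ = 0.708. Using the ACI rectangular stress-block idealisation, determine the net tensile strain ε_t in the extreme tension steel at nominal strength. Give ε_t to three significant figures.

ε_t ≈ 0.0224

a = A_s f_y/(0.85 f'_c b) = 3.227 in.
β₁ = 0.708, so c = a/β₁ = 3.227/0.708 = 4.558 in.
From the linear strain diagram with ε_cu = 0.003: ε_t = 0.003 (d − c)/c = 0.003 × (38.6 − 4.558)/4.558 = 0.0224.
Since ε_t ≥ 0.005, the section is tension-controlled.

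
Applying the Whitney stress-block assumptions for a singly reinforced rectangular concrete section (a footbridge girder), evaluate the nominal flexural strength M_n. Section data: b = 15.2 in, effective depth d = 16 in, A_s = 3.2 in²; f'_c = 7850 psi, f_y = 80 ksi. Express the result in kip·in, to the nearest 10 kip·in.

T = A_s f_y = 3.2 × 80 = 256 kips.
a = T/(0.85 f'_c b) = 256/(0.85 × 7.85 × 15.2) = 2.524 in.
M_n = T(d − a/2) = 256 × (16 − 1.262) = 3772.9 kip·in.

M_n ≈ 3770 kip·in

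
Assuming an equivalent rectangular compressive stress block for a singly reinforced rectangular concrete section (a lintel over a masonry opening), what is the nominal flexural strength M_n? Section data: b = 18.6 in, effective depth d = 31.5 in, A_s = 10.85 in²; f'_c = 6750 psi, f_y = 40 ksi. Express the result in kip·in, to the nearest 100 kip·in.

M_n ≈ 12800 kip·in

T = A_s f_y = 10.85 × 40 = 434 kips.
a = T/(0.85 f'_c b) = 434/(0.85 × 6.75 × 18.6) = 4.067 in.
M_n = T(d − a/2) = 434 × (31.5 − 2.0335) = 12788.5 kip·in.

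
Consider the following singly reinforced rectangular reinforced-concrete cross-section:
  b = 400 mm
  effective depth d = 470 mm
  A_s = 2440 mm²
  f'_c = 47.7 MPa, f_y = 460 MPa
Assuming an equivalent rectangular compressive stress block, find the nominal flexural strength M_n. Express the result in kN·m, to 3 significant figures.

M_n ≈ 489 kN·m

T = A_s f_y = 2440 × 460 = 1122400 N = 1122.4 kN.
From C = T: a = T/(0.85 f'_c b) = 1122400/(0.85 × 47.7 × 400) = 69.21 mm.
M_n = T(d − a/2) = 1122.4 kN × (470 − 34.605) mm = 488.69 kN·m.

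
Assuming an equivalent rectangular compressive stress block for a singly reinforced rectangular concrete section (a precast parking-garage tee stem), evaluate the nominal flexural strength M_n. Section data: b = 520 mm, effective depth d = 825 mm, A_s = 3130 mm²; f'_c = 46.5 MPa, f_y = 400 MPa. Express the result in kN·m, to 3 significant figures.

T = A_s f_y = 3130 × 400 = 1252000 N = 1252 kN.
From C = T: a = T/(0.85 f'_c b) = 1252000/(0.85 × 46.5 × 520) = 60.92 mm.
M_n = T(d − a/2) = 1252 kN × (825 − 30.46) mm = 994.76 kN·m.

M_n ≈ 995 kN·m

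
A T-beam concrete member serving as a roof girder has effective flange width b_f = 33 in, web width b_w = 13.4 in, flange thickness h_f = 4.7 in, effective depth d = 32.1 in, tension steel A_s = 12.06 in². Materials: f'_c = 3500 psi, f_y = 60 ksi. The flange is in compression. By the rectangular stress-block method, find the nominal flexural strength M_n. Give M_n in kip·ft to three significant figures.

Tension: T = A_s f_y = 12.06 × 60 = 723.6 kips.
Try a within the flange: a = T/(0.85 f'_c b_f) = 723.6/(0.85 × 3.5 × 33) = 7.371 in.
a = 7.371 > h_f = 4.7 in: the block extends into the web. Split into flange-overhang and web parts.
C_f = 0.85 f'_c (b_f − b_w) h_f = 0.85 × 3.5 × (33 − 13.4) × 4.7 = 274.1 kips.
Remaining web compression depth: a_w = (T − C_f)/(0.85 f'_c b_w) = (723.6 − 274.1)/(0.85 × 3.5 × 13.4) = 11.276 in.
M_n = C_f(d − h_f/2) + (T − C_f)(d − a_w/2) = 274.1 × (32.1 − 2.35) + 449.5 × (32.1 − 5.638) = 8154.5 + 11894.7 = 20049.2 kip·in.
M_n = 20049.2/12 = 1670.77 kip·ft.

M_n ≈ 1670 kip·ft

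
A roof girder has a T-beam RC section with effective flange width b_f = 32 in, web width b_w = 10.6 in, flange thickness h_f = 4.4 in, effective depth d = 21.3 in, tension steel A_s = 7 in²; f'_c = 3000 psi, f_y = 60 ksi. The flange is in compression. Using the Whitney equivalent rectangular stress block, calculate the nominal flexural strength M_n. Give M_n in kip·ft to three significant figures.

Tension: T = A_s f_y = 7 × 60 = 420 kips.
Try a within the flange: a = T/(0.85 f'_c b_f) = 420/(0.85 × 3 × 32) = 5.147 in.
a = 5.147 > h_f = 4.4 in: the block extends into the web. Split into flange-overhang and web parts.
C_f = 0.85 f'_c (b_f − b_w) h_f = 0.85 × 3 × (32 − 10.6) × 4.4 = 240.1 kips.
Remaining web compression depth: a_w = (T − C_f)/(0.85 f'_c b_w) = (420 − 240.1)/(0.85 × 3 × 10.6) = 6.656 in.
M_n = C_f(d − h_f/2) + (T − C_f)(d − a_w/2) = 240.1 × (21.3 − 2.2) + 179.9 × (21.3 − 3.328) = 4585.9 + 3233.2 = 7819.1 kip·in.
M_n = 7819.1/12 = 651.59 kip·ft.

M_n ≈ 652 kip·ft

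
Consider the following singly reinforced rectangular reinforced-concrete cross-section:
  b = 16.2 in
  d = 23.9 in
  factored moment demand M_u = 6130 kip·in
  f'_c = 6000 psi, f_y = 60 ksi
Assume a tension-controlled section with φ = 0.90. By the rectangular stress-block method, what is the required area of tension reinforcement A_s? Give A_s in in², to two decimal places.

A_s ≈ 5.15 in²

M_n = M_u/φ = 6130/0.90 = 6811.11 kip·in.
From M_n = 0.85 f'_c a b (d − a/2):
a = d − √(d² − 2M_n/(0.85 f'_c b)) = 23.9 − √(23.9² − 2 × 6811.11/(0.85 × 6 × 16.2)) = 3.742 in.
A_s = 0.85 f'_c a b / f_y = 0.85 × 6 × 3.742 × 16.2 / 60 = 5.153 in².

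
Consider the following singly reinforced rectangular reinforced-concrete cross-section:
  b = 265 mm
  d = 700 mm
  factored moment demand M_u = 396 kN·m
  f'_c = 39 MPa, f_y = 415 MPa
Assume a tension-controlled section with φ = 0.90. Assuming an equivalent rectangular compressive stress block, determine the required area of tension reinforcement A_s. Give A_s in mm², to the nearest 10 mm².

M_n = M_u/φ = 396/0.90 = 440 kN·m.
With M_n = 0.85 f'_c a b (d − a/2), solve the quadratic for a:
a = d − √(d² − 2M_n/(0.85 f'_c b)) = 700 − √(700² − 2 × 440×10⁶/(0.85 × 39 × 265)) = 75.64 mm.
A_s = 0.85 f'_c a b / f_y = 0.85 × 39 × 75.64 × 265 / 415 = 1601.2 mm².

A_s ≈ 1600 mm²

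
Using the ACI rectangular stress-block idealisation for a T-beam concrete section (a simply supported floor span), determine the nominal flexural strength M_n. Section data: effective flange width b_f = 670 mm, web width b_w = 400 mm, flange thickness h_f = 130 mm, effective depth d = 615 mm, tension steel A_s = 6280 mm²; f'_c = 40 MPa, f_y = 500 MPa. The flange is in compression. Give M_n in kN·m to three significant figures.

M_n ≈ 1710 kN·m

Tension: T = A_s f_y = 6280 × 500 = 3140000 N.
Try a within the flange: a = T/(0.85 f'_c b_f) = 3140000/(0.85 × 40 × 670) = 137.84 mm.
a = 137.84 > h_f = 130 mm: the block extends into the web. Split into flange-overhang and web parts.
C_f = 0.85 f'_c (b_f − b_w) h_f = 0.85 × 40 × (670 − 400) × 130 = 1193400 N.
Remaining web compression depth: a_w = (T − C_f)/(0.85 f'_c b_w) = (3140000 − 1193400)/(0.85 × 40 × 400) = 143.13 mm.
M_n = C_f(d − h_f/2) + (T − C_f)(d − a_w/2) = 1193400 × (615 − 65) + 1946600 × (615 − 71.565) = 656.37 + 1057.85 = 1714.22 × 10⁶ N·mm.
M_n = 1714.22 kN·m.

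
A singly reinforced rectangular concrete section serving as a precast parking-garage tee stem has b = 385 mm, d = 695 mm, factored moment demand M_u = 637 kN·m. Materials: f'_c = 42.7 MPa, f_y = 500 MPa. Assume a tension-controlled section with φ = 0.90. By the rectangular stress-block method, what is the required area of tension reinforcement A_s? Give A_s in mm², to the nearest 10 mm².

M_n = M_u/φ = 637/0.90 = 707.778 kN·m.
With M_n = 0.85 f'_c a b (d − a/2), solve the quadratic for a:
a = d − √(d² − 2M_n/(0.85 f'_c b)) = 695 − √(695² − 2 × 707.778×10⁶/(0.85 × 42.7 × 385)) = 77.16 mm.
A_s = 0.85 f'_c a b / f_y = 0.85 × 42.7 × 77.16 × 385 / 500 = 2156.4 mm².

A_s ≈ 2160 mm²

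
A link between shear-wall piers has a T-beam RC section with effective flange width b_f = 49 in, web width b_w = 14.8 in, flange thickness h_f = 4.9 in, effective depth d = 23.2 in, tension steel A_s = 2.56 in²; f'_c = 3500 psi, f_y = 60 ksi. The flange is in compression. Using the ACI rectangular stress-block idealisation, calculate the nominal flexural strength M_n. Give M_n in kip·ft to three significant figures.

M_n ≈ 290 kip·ft

Tension: T = A_s f_y = 2.56 × 60 = 153.6 kips.
Try a within the flange: a = T/(0.85 f'_c b_f) = 153.6/(0.85 × 3.5 × 49) = 1.054 in.
Since a = 1.054 ≤ h_f = 4.9 in, the stress block lies entirely in the flange; analyse as a rectangular beam of width b_f.
M_n = T(d − a/2) = 153.6 × (23.2 − 0.527) = 3482.6 kip·in.
M_n = 3482.6/12 = 290.22 kip·ft.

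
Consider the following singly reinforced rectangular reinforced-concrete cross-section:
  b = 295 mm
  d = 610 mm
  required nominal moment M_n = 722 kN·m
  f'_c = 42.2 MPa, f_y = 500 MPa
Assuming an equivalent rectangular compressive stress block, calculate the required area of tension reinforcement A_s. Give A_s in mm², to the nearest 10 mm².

A_s ≈ 2640 mm²

With M_n = 0.85 f'_c a b (d − a/2), solve the quadratic for a:
a = d − √(d² − 2M_n/(0.85 f'_c b)) = 610 − √(610² − 2 × 722×10⁶/(0.85 × 42.2 × 295)) = 124.58 mm.
A_s = 0.85 f'_c a b / f_y = 0.85 × 42.2 × 124.58 × 295 / 500 = 2636.5 mm².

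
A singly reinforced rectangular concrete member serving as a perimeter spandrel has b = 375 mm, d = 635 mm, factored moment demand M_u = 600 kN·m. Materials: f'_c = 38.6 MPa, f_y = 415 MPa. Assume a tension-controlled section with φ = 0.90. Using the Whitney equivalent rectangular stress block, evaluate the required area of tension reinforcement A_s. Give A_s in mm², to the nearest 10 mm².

M_n = M_u/φ = 600/0.90 = 666.667 kN·m.
With M_n = 0.85 f'_c a b (d − a/2), solve the quadratic for a:
a = d − √(d² − 2M_n/(0.85 f'_c b)) = 635 − √(635² − 2 × 666.667×10⁶/(0.85 × 38.6 × 375)) = 91.99 mm.
A_s = 0.85 f'_c a b / f_y = 0.85 × 38.6 × 91.99 × 375 / 415 = 2727.3 mm².

A_s ≈ 2730 mm²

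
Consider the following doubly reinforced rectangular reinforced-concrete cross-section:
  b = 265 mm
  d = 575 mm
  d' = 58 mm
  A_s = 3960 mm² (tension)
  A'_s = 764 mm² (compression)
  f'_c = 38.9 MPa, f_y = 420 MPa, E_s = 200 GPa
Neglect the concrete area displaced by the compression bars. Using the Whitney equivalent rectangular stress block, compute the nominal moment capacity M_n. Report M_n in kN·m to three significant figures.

M_n ≈ 835 kN·m

Assume both tension and compression steel yield.
Net tension couple steel: A_s − A'_s = 3196 mm².
a = (A_s − A'_s) f_y / (0.85 f'_c b) = 1342320/(0.85 × 38.9 × 265) = 153.19 mm.
c = a/β₁ = 153.19/0.772 = 198.43 mm; ε'_s = 0.003(c − d')/c = 0.0021 ≥ f_y/E_s = 0.0021, so compression steel does yield.
M_n = (A_s − A'_s) f_y (d − a/2) + A'_s f_y (d − d') = [1342320 × (575 − 76.595) + 320880 × (575 − 58)] × 10⁻⁶ = 669.02 + 165.89 = 834.91 kN·m.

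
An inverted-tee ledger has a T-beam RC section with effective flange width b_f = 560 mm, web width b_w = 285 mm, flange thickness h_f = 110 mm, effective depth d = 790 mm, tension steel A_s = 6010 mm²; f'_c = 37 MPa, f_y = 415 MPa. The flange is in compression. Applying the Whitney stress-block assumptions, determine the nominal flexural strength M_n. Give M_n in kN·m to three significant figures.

Tension: T = A_s f_y = 6010 × 415 = 2494150 N.
Try a within the flange: a = T/(0.85 f'_c b_f) = 2494150/(0.85 × 37 × 560) = 141.62 mm.
a = 141.62 > h_f = 110 mm: the block extends into the web. Split into flange-overhang and web parts.
C_f = 0.85 f'_c (b_f − b_w) h_f = 0.85 × 37 × (560 − 285) × 110 = 951363 N.
Remaining web compression depth: a_w = (T − C_f)/(0.85 f'_c b_w) = (2494150 − 951363)/(0.85 × 37 × 285) = 172.12 mm.
M_n = C_f(d − h_f/2) + (T − C_f)(d − a_w/2) = 951363 × (790 − 55) + 1542787 × (790 − 86.06) = 699.25 + 1086.03 = 1785.28 × 10⁶ N·mm.
M_n = 1785.28 kN·m.

M_n ≈ 1790 kN·m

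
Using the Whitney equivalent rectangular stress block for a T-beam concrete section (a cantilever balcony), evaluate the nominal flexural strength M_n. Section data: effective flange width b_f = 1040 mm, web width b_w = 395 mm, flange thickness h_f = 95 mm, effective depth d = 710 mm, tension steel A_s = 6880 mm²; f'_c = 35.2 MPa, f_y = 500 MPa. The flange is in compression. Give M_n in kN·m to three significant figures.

Tension: T = A_s f_y = 6880 × 500 = 3440000 N.
Try a within the flange: a = T/(0.85 f'_c b_f) = 3440000/(0.85 × 35.2 × 1040) = 110.55 mm.
a = 110.55 > h_f = 95 mm: the block extends into the web. Split into flange-overhang and web parts.
C_f = 0.85 f'_c (b_f − b_w) h_f = 0.85 × 35.2 × (1040 − 395) × 95 = 1833348 N.
Remaining web compression depth: a_w = (T − C_f)/(0.85 f'_c b_w) = (3440000 − 1833348)/(0.85 × 35.2 × 395) = 135.94 mm.
M_n = C_f(d − h_f/2) + (T − C_f)(d − a_w/2) = 1833348 × (710 − 47.5) + 1606652 × (710 − 67.97) = 1214.59 + 1031.52 = 2246.11 × 10⁶ N·mm.
M_n = 2246.11 kN·m.

M_n ≈ 2250 kN·m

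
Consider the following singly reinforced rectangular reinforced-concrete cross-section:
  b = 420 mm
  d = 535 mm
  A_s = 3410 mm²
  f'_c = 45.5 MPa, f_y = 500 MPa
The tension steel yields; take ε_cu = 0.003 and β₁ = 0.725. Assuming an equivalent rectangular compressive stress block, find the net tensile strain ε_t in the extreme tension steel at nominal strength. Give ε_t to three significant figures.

a = A_s f_y/(0.85 f'_c b) = 104.97 mm.
β₁ = 0.725, so c = a/β₁ = 104.97/0.725 = 144.79 mm.
From the linear strain diagram with ε_cu = 0.003: ε_t = 0.003 (d − c)/c = 0.003 × (535 − 144.79)/144.79 = 0.00809.
Since ε_t ≥ 0.005, the section is tension-controlled.

ε_t ≈ 0.00809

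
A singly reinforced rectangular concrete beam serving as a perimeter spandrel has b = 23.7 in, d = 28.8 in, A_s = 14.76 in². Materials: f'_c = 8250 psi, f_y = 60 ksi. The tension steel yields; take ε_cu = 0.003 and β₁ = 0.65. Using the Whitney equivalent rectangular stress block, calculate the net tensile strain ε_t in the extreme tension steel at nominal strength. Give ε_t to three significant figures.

a = A_s f_y/(0.85 f'_c b) = 5.329 in.
β₁ = 0.65, so c = a/β₁ = 5.329/0.65 = 8.198 in.
From the linear strain diagram with ε_cu = 0.003: ε_t = 0.003 (d − c)/c = 0.003 × (28.8 − 8.198)/8.198 = 0.00754.
Since ε_t ≥ 0.005, the section is tension-controlled.

ε_t ≈ 0.00754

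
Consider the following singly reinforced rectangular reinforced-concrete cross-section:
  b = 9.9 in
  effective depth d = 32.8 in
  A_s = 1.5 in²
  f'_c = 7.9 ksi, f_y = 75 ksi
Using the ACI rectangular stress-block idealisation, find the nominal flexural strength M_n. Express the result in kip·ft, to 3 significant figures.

M_n ≈ 300 kip·ft

T = A_s f_y = 1.5 × 75 = 112.5 kips.
a = T/(0.85 f'_c b) = 112.5/(0.85 × 7.9 × 9.9) = 1.692 in.
M_n = T(d − a/2) = 112.5 × (32.8 − 0.846) = 3594.8 kip·in = 3594.8/12 = 299.57 kip·ft.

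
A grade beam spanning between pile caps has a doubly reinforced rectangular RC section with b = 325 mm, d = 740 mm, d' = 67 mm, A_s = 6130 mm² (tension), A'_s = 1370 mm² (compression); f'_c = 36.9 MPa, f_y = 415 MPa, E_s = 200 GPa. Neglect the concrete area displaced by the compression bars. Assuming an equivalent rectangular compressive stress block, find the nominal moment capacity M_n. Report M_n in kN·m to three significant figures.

M_n ≈ 1650 kN·m

Assume both tension and compression steel yield.
Net tension couple steel: A_s − A'_s = 4760 mm².
a = (A_s − A'_s) f_y / (0.85 f'_c b) = 1975400/(0.85 × 36.9 × 325) = 193.79 mm.
c = a/β₁ = 193.79/0.786 = 246.55 mm; ε'_s = 0.003(c − d')/c = 0.0022 ≥ f_y/E_s = 0.0021, so compression steel does yield.
M_n = (A_s − A'_s) f_y (d − a/2) + A'_s f_y (d − d') = [1975400 × (740 − 96.895) + 568550 × (740 − 67)] × 10⁻⁶ = 1270.39 + 382.63 = 1653.02 kN·m.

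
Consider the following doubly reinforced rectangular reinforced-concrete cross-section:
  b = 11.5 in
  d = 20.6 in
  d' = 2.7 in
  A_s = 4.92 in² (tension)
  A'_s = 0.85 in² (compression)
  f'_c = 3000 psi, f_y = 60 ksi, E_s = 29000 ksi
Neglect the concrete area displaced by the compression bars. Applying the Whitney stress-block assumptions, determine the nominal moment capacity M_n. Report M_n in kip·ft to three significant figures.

M_n ≈ 411 kip·ft

Assume both steels yield.
a = (A_s − A'_s) f_y/(0.85 f'_c b) = (4.92 − 0.85) × 60/(0.85 × 3 × 11.5) = 8.327 in.
c = a/β₁ = 8.327/0.85 = 9.796 in; ε'_s = 0.003(c − d')/c = 0.0022 ≥ ε_y = 0.0021, so the compression steel yields.
M_n = (A_s − A'_s) f_y (d − a/2) + A'_s f_y (d − d') = 244.2 × (20.6 − 4.1635) + 51 × (20.6 − 2.7) = 4013.8 + 912.9 = 4926.7 kip·in = 4926.7/12 = 410.56 kip·ft.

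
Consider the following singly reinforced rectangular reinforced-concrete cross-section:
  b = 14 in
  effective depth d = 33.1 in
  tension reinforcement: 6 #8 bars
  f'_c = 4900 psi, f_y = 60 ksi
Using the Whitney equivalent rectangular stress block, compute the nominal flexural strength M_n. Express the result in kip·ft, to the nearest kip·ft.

A_s = 6 × 0.79 = 4.74 in².
T = A_s f_y = 4.74 × 60 = 284.4 kips.
a = T/(0.85 f'_c b) = 284.4/(0.85 × 4.9 × 14) = 4.877 in.
M_n = T(d − a/2) = 284.4 × (33.1 − 2.4385) = 8720.1 kip·in = 8720.1/12 = 726.68 kip·ft.

M_n ≈ 727 kip·ft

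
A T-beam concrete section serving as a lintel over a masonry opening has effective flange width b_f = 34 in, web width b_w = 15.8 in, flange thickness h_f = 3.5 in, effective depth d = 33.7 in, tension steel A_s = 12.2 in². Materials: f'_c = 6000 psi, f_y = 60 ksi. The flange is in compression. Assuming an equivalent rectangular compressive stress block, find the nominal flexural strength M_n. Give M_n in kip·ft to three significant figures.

Tension: T = A_s f_y = 12.2 × 60 = 732 kips.
Try a within the flange: a = T/(0.85 f'_c b_f) = 732/(0.85 × 6 × 34) = 4.221 in.
a = 4.221 > h_f = 3.5 in: the block extends into the web. Split into flange-overhang and web parts.
C_f = 0.85 f'_c (b_f − b_w) h_f = 0.85 × 6 × (34 − 15.8) × 3.5 = 324.9 kips.
Remaining web compression depth: a_w = (T − C_f)/(0.85 f'_c b_w) = (732 − 324.9)/(0.85 × 6 × 15.8) = 5.052 in.
M_n = C_f(d − h_f/2) + (T − C_f)(d − a_w/2) = 324.9 × (33.7 − 1.75) + 407.1 × (33.7 − 2.526) = 10380.6 + 12690.9 = 23071.5 kip·in.
M_n = 23071.5/12 = 1922.63 kip·ft.

M_n ≈ 1920 kip·ft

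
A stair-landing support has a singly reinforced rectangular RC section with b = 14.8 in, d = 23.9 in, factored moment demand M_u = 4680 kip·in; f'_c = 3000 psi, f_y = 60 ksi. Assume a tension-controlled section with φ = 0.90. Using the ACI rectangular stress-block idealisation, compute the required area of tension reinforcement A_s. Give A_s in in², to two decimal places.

M_n = M_u/φ = 4680/0.90 = 5200 kip·in.
From M_n = 0.85 f'_c a b (d − a/2):
a = d − √(d² − 2M_n/(0.85 f'_c b)) = 23.9 − √(23.9² − 2 × 5200/(0.85 × 3 × 14.8)) = 6.706 in.
A_s = 0.85 f'_c a b / f_y = 0.85 × 3 × 6.706 × 14.8 / 60 = 4.218 in².

A_s ≈ 4.22 in²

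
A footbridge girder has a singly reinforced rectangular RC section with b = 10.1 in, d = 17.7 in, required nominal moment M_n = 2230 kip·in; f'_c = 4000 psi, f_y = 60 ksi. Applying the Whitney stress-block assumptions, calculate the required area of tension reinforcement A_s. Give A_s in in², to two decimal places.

From M_n = 0.85 f'_c a b (d − a/2):
a = d − √(d² − 2M_n/(0.85 f'_c b)) = 17.7 − √(17.7² − 2 × 2230/(0.85 × 4 × 10.1)) = 4.157 in.
A_s = 0.85 f'_c a b / f_y = 0.85 × 4 × 4.157 × 10.1 / 60 = 2.379 in².

A_s ≈ 2.38 in²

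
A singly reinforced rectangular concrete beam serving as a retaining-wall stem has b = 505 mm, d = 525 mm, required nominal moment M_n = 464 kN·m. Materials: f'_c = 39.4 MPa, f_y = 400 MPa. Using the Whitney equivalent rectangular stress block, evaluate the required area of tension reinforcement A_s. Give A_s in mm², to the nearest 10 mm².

A_s ≈ 2330 mm²

With M_n = 0.85 f'_c a b (d − a/2), solve the quadratic for a:
a = d − √(d² − 2M_n/(0.85 f'_c b)) = 525 − √(525² − 2 × 464×10⁶/(0.85 × 39.4 × 505)) = 55.16 mm.
A_s = 0.85 f'_c a b / f_y = 0.85 × 39.4 × 55.16 × 505 / 400 = 2332.2 mm².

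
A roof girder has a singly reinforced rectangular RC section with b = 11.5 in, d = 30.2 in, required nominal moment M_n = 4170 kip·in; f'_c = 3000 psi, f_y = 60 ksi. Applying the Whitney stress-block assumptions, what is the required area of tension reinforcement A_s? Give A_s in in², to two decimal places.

From M_n = 0.85 f'_c a b (d − a/2):
a = d − √(d² − 2M_n/(0.85 f'_c b)) = 30.2 − √(30.2² − 2 × 4170/(0.85 × 3 × 11.5)) = 5.147 in.
A_s = 0.85 f'_c a b / f_y = 0.85 × 3 × 5.147 × 11.5 / 60 = 2.516 in².

A_s ≈ 2.52 in²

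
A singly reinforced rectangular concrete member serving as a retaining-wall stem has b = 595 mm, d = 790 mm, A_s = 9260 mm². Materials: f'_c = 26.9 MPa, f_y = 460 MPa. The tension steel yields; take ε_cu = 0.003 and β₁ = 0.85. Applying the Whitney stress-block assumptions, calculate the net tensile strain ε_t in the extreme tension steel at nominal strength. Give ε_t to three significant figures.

ε_t ≈ 0.00343

a = A_s f_y/(0.85 f'_c b) = 313.10 mm.
β₁ = 0.85, so c = a/β₁ = 313.10/0.85 = 368.35 mm.
From the linear strain diagram with ε_cu = 0.003: ε_t = 0.003 (d − c)/c = 0.003 × (790 − 368.35)/368.35 = 0.00343.
ε_t < 0.004 — the section is over-reinforced for flexure under ACI limits.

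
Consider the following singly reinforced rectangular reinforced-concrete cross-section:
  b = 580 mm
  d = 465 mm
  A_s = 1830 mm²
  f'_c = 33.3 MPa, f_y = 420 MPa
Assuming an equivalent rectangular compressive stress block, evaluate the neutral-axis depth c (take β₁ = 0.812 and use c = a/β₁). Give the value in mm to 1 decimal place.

T = A_s f_y = 1830 × 420 = 768600 N = 768.6 kN.
Setting C = 0.85 f'_c a b equal to T: a = 768600/(0.85 × 33.3 × 580) = 46.818 mm.
With β₁ = 0.812, c = a/β₁ = 46.818/0.812 = 57.7 mm.

c ≈ 57.7 mm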